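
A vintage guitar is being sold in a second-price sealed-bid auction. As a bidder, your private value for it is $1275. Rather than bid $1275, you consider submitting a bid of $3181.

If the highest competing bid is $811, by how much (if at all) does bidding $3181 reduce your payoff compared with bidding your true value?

Bidding your value $1275: you win (since $1275 > $811) and pay $811. Payoff $464.
Bidding $3181: you win and pay $811. Payoff $1275 − $811 = $464.
Difference = $464 − $464 = $0; both bids lead to the same outcome because the competing bid is below both your value and your alternative bid.

$0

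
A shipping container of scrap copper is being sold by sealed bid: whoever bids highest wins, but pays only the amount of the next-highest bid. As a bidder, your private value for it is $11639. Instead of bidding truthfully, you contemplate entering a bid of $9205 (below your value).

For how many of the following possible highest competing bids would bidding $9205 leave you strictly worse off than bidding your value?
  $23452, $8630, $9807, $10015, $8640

2

The deviation hurts exactly when the highest competing bid lies strictly between $9205 and $11639 — underbidding then forfeits a profitable win.
$23452: above both → same outcome either way.
$8630: below both → same outcome either way.
$9807: inside the interval → strictly worse (loss $1832).
$10015: inside the interval → strictly worse (loss $1624).
$8640: below both → same outcome either way.
Count: 2.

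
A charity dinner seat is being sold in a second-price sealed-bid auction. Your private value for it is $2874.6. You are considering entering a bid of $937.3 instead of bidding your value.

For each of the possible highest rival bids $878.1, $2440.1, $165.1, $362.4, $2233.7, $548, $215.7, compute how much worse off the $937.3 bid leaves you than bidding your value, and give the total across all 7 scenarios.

The deviation costs you only when the competing bid falls strictly between $937.3 and $2874.6; elsewhere both bids give the same outcome.
$878.1: outcomes coincide → loss $0.
$2440.1: truthful payoff $434.5, deviation payoff $0 → loss $434.5.
$165.1: outcomes coincide → loss $0.
$362.4: outcomes coincide → loss $0.
$2233.7: truthful payoff $640.9, deviation payoff $0 → loss $640.9.
$548: outcomes coincide → loss $0.
$215.7: outcomes coincide → loss $0.
Total loss = $434.5 + $640.9 = $1075.4.
Because the price is fixed by the runner-up's bid, deviating from your value can only change a good outcome into a bad one — never the reverse.

$1075.4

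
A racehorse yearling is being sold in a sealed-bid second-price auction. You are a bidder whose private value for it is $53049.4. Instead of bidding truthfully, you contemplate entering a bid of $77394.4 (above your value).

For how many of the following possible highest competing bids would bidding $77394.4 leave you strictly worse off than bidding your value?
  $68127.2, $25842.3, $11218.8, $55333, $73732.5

The deviation hurts exactly when the highest competing bid lies strictly between $53049.4 and $77394.4 — overbidding then wins at a price above your value.
$68127.2: inside the interval → strictly worse (loss $15077.8).
$25842.3: below both → same outcome either way.
$11218.8: below both → same outcome either way.
$55333: inside the interval → strictly worse (loss $2283.6).
$73732.5: inside the interval → strictly worse (loss $20683.1).
Count: 3.

3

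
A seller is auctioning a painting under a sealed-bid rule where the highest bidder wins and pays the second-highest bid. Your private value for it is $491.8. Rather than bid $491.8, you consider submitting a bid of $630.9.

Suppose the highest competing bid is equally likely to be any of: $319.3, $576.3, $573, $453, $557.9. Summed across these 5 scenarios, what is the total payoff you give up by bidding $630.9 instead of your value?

The deviation costs you only when the competing bid falls strictly between $491.8 and $630.9; elsewhere both bids give the same outcome.
$319.3: outcomes coincide → loss $0.
$576.3: truthful payoff $0, deviation payoff −$84.5 → loss $84.5.
$573: truthful payoff $0, deviation payoff −$81.2 → loss $81.2.
$453: outcomes coincide → loss $0.
$557.9: truthful payoff $0, deviation payoff −$66.1 → loss $66.1.
Total loss = $84.5 + $81.2 + $66.1 = $231.8.

$231.8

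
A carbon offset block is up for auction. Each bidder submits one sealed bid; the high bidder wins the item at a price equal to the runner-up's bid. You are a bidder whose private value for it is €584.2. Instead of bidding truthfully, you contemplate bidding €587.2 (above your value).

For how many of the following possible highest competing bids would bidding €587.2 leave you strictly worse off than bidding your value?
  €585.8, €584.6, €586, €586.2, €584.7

5

The deviation hurts exactly when the highest competing bid lies strictly between €584.2 and €587.2 — overbidding then wins at a price above your value.
€585.8: inside the interval → strictly worse (loss €1.6).
€584.6: inside the interval → strictly worse (loss €0.4).
€586: inside the interval → strictly worse (loss €1.8).
€586.2: inside the interval → strictly worse (loss €2).
€584.7: inside the interval → strictly worse (loss €0.5).
Count: 5.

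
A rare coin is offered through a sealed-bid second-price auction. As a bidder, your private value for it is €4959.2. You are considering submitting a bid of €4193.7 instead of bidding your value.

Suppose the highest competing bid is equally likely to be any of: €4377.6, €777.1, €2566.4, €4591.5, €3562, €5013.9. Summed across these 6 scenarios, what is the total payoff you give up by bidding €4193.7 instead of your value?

€949.3

The deviation costs you only when the competing bid falls strictly between €4193.7 and €4959.2; elsewhere both bids give the same outcome.
€4377.6: truthful payoff €581.6, deviation payoff €0 → loss €581.6.
€777.1: outcomes coincide → loss €0.
€2566.4: outcomes coincide → loss €0.
€4591.5: truthful payoff €367.7, deviation payoff €0 → loss €367.7.
€3562: outcomes coincide → loss €0.
€5013.9: outcomes coincide → loss €0.
Total loss = €581.6 + €367.7 = €949.3.
Because the price is fixed by the runner-up's bid, deviating from your value can only change a good outcome into a bad one — never the reverse.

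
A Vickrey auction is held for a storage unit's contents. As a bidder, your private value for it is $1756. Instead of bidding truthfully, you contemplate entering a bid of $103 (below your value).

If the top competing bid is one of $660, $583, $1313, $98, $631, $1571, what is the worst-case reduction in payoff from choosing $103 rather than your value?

$1173

$660: truthful gives $1096, deviation gives $0 → loss $1096.
$583: truthful gives $1173, deviation gives $0 → loss $1173.
$1313: truthful gives $443, deviation gives $0 → loss $443.
$98: same outcome either way → loss $0.
$631: truthful gives $1125, deviation gives $0 → loss $1125.
$1571: truthful gives $185, deviation gives $0 → loss $185.
Maximum loss: $1173.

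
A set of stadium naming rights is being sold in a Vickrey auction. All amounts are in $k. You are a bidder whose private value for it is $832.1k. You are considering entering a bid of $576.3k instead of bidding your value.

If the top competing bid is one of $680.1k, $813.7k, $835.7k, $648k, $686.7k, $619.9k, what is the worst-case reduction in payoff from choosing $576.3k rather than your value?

$212.2k

$680.1k: truthful gives $152k, deviation gives $0k → loss $152k.
$813.7k: truthful gives $18.4k, deviation gives $0k → loss $18.4k.
$835.7k: same outcome either way → loss $0k.
$648k: truthful gives $184.1k, deviation gives $0k → loss $184.1k.
$686.7k: truthful gives $145.4k, deviation gives $0k → loss $145.4k.
$619.9k: truthful gives $212.2k, deviation gives $0k → loss $212.2k.
Maximum loss: $212.2k.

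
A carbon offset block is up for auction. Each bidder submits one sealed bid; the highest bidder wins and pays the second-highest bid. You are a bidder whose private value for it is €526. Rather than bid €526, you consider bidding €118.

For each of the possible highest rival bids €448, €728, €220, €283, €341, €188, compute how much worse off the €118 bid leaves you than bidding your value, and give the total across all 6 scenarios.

€1150

The deviation costs you only when the competing bid falls strictly between €118 and €526; elsewhere both bids give the same outcome.
€448: truthful payoff €78, deviation payoff €0 → loss €78.
€728: outcomes coincide → loss €0.
€220: truthful payoff €306, deviation payoff €0 → loss €306.
€283: truthful payoff €243, deviation payoff €0 → loss €243.
€341: truthful payoff €185, deviation payoff €0 → loss €185.
€188: truthful payoff €338, deviation payoff €0 → loss €338.
Total loss = €78 + €306 + €243 + €185 + €338 = €1150.
Truthful bidding weakly dominates here: raising your bid can only win items priced above your value, and lowering it can only forfeit items priced below.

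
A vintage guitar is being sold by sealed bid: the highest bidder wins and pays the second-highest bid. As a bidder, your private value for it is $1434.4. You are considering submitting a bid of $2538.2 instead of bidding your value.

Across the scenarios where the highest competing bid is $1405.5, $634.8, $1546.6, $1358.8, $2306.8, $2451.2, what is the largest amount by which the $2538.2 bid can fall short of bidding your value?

$1016.8

$1405.5: same outcome either way → loss $0.
$634.8: same outcome either way → loss $0.
$1546.6: truthful gives $0, deviation gives −$112.2 → loss $112.2.
$1358.8: same outcome either way → loss $0.
$2306.8: truthful gives $0, deviation gives −$872.4 → loss $872.4.
$2451.2: truthful gives $0, deviation gives −$1016.8 → loss $1016.8.
Maximum loss: $1016.8.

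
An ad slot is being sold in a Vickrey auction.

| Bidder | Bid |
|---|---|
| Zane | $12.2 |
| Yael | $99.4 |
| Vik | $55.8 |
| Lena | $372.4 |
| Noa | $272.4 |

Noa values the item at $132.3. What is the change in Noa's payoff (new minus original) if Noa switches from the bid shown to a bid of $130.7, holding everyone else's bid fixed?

$0

The highest bid among the other bidders is $372.4; Noa's bid doesn't change that.
Original bid $272.4: Noa is not highest (top rival bid is $372.4); payoff $0.
Alternative bid $130.7: Noa is not highest (top rival bid is $372.4); payoff $0.
Change in payoff = $0 − ($0) = $0.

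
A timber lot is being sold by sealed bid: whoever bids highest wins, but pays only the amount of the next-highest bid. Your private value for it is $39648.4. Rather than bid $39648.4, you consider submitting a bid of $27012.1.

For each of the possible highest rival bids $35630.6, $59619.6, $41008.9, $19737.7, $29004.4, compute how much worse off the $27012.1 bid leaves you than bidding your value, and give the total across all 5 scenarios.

The deviation costs you only when the competing bid falls strictly between $27012.1 and $39648.4; elsewhere both bids give the same outcome.
$35630.6: truthful payoff $4017.8, deviation payoff $0 → loss $4017.8.
$59619.6: outcomes coincide → loss $0.
$41008.9: outcomes coincide → loss $0.
$19737.7: outcomes coincide → loss $0.
$29004.4: truthful payoff $10644, deviation payoff $0 → loss $10644.
Total loss = $4017.8 + $10644 = $14661.8.
Truthful bidding weakly dominates here: raising your bid can only win items priced above your value, and lowering it can only forfeit items priced below.

$14661.8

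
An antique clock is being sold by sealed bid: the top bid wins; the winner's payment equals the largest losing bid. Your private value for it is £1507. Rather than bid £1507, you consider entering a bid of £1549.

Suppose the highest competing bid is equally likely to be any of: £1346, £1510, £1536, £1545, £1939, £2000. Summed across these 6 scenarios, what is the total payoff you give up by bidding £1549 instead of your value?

£70

The deviation costs you only when the competing bid falls strictly between £1507 and £1549; elsewhere both bids give the same outcome.
£1346: outcomes coincide → loss £0.
£1510: truthful payoff £0, deviation payoff −£3 → loss £3.
£1536: truthful payoff £0, deviation payoff −£29 → loss £29.
£1545: truthful payoff £0, deviation payoff −£38 → loss £38.
£1939: outcomes coincide → loss £0.
£2000: outcomes coincide → loss £0.
Total loss = £3 + £29 + £38 = £70.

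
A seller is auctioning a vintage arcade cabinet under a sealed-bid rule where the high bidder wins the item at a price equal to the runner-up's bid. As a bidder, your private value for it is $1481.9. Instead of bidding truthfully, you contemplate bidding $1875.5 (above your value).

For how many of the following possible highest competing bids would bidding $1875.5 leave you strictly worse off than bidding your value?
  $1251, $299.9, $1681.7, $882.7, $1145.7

The deviation hurts exactly when the highest competing bid lies strictly between $1481.9 and $1875.5 — overbidding then wins at a price above your value.
$1251: below both → same outcome either way.
$299.9: below both → same outcome either way.
$1681.7: inside the interval → strictly worse (loss $199.8).
$882.7: below both → same outcome either way.
$1145.7: below both → same outcome either way.
Count: 1.

1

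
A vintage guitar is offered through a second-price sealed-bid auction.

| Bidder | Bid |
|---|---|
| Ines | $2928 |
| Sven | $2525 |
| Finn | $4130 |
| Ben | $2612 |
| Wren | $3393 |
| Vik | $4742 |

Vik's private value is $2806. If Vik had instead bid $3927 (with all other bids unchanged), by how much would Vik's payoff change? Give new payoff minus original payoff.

The highest bid among the other bidders is $4130; Vik's bid doesn't change that.
Original bid $4742: Vik is highest, pays the top rival bid $4130; payoff $2806 − $4130 = −$1324.
Alternative bid $3927: Vik is not highest (top rival bid is $4130); payoff $0.
Change in payoff = $0 − (−$1324) = $1324.

$1324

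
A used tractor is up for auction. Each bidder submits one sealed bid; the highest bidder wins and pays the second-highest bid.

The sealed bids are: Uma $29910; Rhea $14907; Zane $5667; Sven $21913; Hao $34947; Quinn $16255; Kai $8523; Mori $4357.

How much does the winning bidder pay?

$29910

Highest bid: Hao at $34947, so Hao wins.
Second-highest bid: Uma at $29910 — that is the price the winner pays.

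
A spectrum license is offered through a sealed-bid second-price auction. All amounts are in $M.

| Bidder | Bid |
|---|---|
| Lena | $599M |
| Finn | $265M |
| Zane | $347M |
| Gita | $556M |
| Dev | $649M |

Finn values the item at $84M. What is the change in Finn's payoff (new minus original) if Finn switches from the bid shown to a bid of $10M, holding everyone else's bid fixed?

The highest bid among the other bidders is $649M; Finn's bid doesn't change that.
Original bid $265M: Finn is not highest (top rival bid is $649M); payoff $0M.
Alternative bid $10M: Finn is not highest (top rival bid is $649M); payoff $0M.
Change in payoff = $0M − ($0M) = $0M.

$0M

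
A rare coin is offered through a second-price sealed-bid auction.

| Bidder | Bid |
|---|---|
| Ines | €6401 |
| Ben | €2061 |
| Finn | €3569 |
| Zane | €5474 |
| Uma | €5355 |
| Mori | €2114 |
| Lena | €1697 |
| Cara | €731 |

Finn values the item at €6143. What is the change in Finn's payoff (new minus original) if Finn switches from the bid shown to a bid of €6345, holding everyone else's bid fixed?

The highest bid among the other bidders is €6401; Finn's bid doesn't change that.
Original bid €3569: Finn is not highest (top rival bid is €6401); payoff €0.
Alternative bid €6345: Finn is not highest (top rival bid is €6401); payoff €0.
Change in payoff = €0 − (€0) = €0.

€0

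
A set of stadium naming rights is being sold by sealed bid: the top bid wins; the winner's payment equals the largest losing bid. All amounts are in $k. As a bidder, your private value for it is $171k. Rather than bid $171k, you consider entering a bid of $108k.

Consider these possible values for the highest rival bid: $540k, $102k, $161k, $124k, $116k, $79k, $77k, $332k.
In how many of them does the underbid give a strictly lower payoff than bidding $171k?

The deviation hurts exactly when the highest competing bid lies strictly between $108k and $171k — underbidding then forfeits a profitable win.
$540k: above both → same outcome either way.
$102k: below both → same outcome either way.
$161k: inside the interval → strictly worse (loss $10k).
$124k: inside the interval → strictly worse (loss $47k).
$116k: inside the interval → strictly worse (loss $55k).
$79k: below both → same outcome either way.
$77k: below both → same outcome either way.
$332k: above both → same outcome either way.
Count: 3.

3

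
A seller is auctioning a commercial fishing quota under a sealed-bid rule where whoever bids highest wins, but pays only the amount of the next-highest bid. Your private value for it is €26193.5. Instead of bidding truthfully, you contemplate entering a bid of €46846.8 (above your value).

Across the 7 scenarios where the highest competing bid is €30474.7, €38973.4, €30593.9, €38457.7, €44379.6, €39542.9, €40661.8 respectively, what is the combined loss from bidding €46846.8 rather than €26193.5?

The deviation costs you only when the competing bid falls strictly between €26193.5 and €46846.8; elsewhere both bids give the same outcome.
€30474.7: truthful payoff €0, deviation payoff −€4281.2 → loss €4281.2.
€38973.4: truthful payoff €0, deviation payoff −€12779.9 → loss €12779.9.
€30593.9: truthful payoff €0, deviation payoff −€4400.4 → loss €4400.4.
€38457.7: truthful payoff €0, deviation payoff −€12264.2 → loss €12264.2.
€44379.6: truthful payoff €0, deviation payoff −€18186.1 → loss €18186.1.
€39542.9: truthful payoff €0, deviation payoff −€13349.4 → loss €13349.4.
€40661.8: truthful payoff €0, deviation payoff −€14468.3 → loss €14468.3.
Total loss = €4281.2 + €12779.9 + €4400.4 + €12264.2 + €18186.1 + €13349.4 + €14468.3 = €79729.5.

€79729.5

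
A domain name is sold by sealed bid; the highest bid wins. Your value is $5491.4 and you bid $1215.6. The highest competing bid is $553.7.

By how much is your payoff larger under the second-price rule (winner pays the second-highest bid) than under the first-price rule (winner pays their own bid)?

$661.9

You have the highest bid, so you win under either rule.
Second-price: pay $553.7 → payoff $4937.7.
First-price: pay your own bid $1215.6 → payoff $4275.8.
Difference = $4937.7 − ($4275.8) = $661.9.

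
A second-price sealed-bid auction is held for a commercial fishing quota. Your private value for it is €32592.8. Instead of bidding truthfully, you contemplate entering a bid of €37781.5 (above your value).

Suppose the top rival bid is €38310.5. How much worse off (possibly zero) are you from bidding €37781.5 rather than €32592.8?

Bidding your value €32592.8: you lose (since €32592.8 < €38310.5). Payoff €0.
Bidding €37781.5: you lose. Payoff €0.
Difference = €0 − €0 = €0; both bids lead to the same outcome because the competing bid is above both your value and your alternative bid.

€0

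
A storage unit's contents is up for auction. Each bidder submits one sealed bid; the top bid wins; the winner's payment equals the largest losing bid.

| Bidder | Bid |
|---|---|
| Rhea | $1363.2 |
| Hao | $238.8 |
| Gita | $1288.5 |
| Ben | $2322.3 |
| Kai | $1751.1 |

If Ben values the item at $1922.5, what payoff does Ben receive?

Highest bid: Ben at $2322.3, so Ben wins.
Second-highest bid: Kai at $1751.1 — that is the price the winner pays.
Ben's payoff = value − price = $1922.5 − $1751.1 = $171.4.

$171.4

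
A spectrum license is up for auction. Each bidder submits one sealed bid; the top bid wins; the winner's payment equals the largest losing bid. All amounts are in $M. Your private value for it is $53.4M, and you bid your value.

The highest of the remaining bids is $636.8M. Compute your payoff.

Your bid $53.4M is below the highest competing bid $636.8M, so you lose.
A losing bidder pays nothing and receives nothing: payoff = $0M.

$0M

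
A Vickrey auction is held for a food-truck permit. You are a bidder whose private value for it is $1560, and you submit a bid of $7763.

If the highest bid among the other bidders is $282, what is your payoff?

Your bid $7763 exceeds the highest competing bid $282, so you win.
In a second-price auction the winner pays the second-highest bid, $282.
Payoff = value − price = $1560 − $282 = $1278.

$1278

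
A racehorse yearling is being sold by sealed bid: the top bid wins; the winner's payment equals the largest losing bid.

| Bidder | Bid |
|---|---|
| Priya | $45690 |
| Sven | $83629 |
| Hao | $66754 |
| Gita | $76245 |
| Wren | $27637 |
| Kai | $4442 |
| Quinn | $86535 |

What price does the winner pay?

$83629

Highest bid: Quinn at $86535, so Quinn wins.
Second-highest bid: Sven at $83629 — that is the price the winner pays.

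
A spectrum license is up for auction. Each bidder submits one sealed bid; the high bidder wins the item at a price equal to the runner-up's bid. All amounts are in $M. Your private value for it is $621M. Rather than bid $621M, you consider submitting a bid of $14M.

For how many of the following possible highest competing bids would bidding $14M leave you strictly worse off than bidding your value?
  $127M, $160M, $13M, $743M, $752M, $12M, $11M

2

The deviation hurts exactly when the highest competing bid lies strictly between $14M and $621M — underbidding then forfeits a profitable win.
$127M: inside the interval → strictly worse (loss $494M).
$160M: inside the interval → strictly worse (loss $461M).
$13M: below both → same outcome either way.
$743M: above both → same outcome either way.
$752M: above both → same outcome either way.
$12M: below both → same outcome either way.
$11M: below both → same outcome either way.
Count: 2.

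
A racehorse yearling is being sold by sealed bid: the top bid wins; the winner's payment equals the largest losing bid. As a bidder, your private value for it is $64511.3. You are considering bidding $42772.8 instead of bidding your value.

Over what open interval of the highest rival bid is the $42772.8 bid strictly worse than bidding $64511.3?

If the competing bid is below $42772.8, both bids win at the same price — no difference.
If it is above $64511.3, both bids lose — no difference.
If it lies strictly between $42772.8 and $64511.3, bidding your value wins at a price below your value (positive payoff) while bidding $42772.8 loses (payoff 0).
So the deviation strictly hurts on the open interval ($42772.8, $64511.3).

($42772.8, $64511.3)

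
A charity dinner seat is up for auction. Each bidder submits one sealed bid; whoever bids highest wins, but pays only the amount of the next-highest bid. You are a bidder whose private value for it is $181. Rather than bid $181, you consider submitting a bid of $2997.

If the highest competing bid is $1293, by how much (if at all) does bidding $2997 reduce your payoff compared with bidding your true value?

$1112

Bidding your value $181: you lose (since $181 < $1293). Payoff $0.
Bidding $2997: you win and pay $1293. Payoff $181 − $1293 = −$1112.
The competing bid $1293 lies between your value and your inflated bid, so overbidding wins an item priced above your value.
Loss from deviating = $0 − (−$1112) = $1112.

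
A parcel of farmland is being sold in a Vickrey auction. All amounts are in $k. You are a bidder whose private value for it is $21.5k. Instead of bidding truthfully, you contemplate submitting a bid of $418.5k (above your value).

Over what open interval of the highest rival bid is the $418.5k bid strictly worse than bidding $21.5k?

($21.5k, $418.5k)

If the competing bid is below $21.5k, both bids win at the same price — no difference.
If it is above $418.5k, both bids lose — no difference.
If it lies strictly between $21.5k and $418.5k, bidding your value loses (payoff 0) while bidding $418.5k wins at a price above your value (payoff negative).
So the deviation strictly hurts on the open interval ($21.5k, $418.5k).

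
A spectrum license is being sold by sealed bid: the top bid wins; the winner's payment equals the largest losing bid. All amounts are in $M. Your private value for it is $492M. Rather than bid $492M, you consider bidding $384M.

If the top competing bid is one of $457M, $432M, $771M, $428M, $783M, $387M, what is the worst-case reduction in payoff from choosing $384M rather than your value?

$105M

$457M: truthful gives $35M, deviation gives $0M → loss $35M.
$432M: truthful gives $60M, deviation gives $0M → loss $60M.
$771M: same outcome either way → loss $0M.
$428M: truthful gives $64M, deviation gives $0M → loss $64M.
$783M: same outcome either way → loss $0M.
$387M: truthful gives $105M, deviation gives $0M → loss $105M.
Maximum loss: $105M.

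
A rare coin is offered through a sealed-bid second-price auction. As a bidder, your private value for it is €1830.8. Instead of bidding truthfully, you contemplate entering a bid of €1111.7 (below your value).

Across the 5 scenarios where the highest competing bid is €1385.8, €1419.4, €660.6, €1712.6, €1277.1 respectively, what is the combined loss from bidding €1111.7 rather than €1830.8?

€1528.3

The deviation costs you only when the competing bid falls strictly between €1111.7 and €1830.8; elsewhere both bids give the same outcome.
€1385.8: truthful payoff €445, deviation payoff €0 → loss €445.
€1419.4: truthful payoff €411.4, deviation payoff €0 → loss €411.4.
€660.6: outcomes coincide → loss €0.
€1712.6: truthful payoff €118.2, deviation payoff €0 → loss €118.2.
€1277.1: truthful payoff €553.7, deviation payoff €0 → loss €553.7.
Total loss = €445 + €411.4 + €118.2 + €553.7 = €1528.3.
Because the price is fixed by the runner-up's bid, deviating from your value can only change a good outcome into a bad one — never the reverse.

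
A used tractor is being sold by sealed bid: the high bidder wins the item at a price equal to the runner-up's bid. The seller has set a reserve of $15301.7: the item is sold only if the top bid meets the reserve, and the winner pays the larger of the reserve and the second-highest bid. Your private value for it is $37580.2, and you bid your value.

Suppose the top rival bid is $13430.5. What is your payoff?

Your bid $37580.2 is the highest and exceeds the reserve.
Price = max(second-highest bid, reserve) = max($13430.5, $15301.7) = $15301.7.
Payoff = $37580.2 − $15301.7 = $22278.5.

$22278.5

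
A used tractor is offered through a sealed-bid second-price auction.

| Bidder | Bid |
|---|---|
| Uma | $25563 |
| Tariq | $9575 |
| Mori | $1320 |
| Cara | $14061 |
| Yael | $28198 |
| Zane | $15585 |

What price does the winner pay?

Highest bid: Yael at $28198, so Yael wins.
Second-highest bid: Uma at $25563 — that is the price the winner pays.

$25563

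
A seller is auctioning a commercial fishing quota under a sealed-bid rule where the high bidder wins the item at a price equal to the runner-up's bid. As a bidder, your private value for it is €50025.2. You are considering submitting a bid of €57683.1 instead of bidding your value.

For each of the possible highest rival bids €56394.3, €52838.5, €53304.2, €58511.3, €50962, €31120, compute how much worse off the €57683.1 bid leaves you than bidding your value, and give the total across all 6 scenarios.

€13398.2

The deviation costs you only when the competing bid falls strictly between €50025.2 and €57683.1; elsewhere both bids give the same outcome.
€56394.3: truthful payoff €0, deviation payoff −€6369.1 → loss €6369.1.
€52838.5: truthful payoff €0, deviation payoff −€2813.3 → loss €2813.3.
€53304.2: truthful payoff €0, deviation payoff −€3279 → loss €3279.
€58511.3: outcomes coincide → loss €0.
€50962: truthful payoff €0, deviation payoff −€936.8 → loss €936.8.
€31120: outcomes coincide → loss €0.
Total loss = €6369.1 + €2813.3 + €3279 + €936.8 = €13398.2.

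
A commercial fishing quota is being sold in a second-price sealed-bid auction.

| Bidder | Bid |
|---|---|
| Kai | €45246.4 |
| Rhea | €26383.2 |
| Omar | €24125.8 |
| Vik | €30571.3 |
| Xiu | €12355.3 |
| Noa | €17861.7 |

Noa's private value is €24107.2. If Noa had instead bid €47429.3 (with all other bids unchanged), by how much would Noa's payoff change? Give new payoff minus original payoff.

The highest bid among the other bidders is €45246.4; Noa's bid doesn't change that.
Original bid €17861.7: Noa is not highest (top rival bid is €45246.4); payoff €0.
Alternative bid €47429.3: Noa is highest, pays the top rival bid €45246.4; payoff €24107.2 − €45246.4 = −€21139.2.
Change in payoff = −€21139.2 − (€0) = −€21139.2.

−€21139.2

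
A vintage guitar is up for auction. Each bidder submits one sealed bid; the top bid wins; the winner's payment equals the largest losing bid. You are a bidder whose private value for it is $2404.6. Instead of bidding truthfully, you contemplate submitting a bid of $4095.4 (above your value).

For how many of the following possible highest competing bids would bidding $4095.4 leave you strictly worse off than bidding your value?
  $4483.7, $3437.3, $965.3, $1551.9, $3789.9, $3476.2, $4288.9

The deviation hurts exactly when the highest competing bid lies strictly between $2404.6 and $4095.4 — overbidding then wins at a price above your value.
$4483.7: above both → same outcome either way.
$3437.3: inside the interval → strictly worse (loss $1032.7).
$965.3: below both → same outcome either way.
$1551.9: below both → same outcome either way.
$3789.9: inside the interval → strictly worse (loss $1385.3).
$3476.2: inside the interval → strictly worse (loss $1071.6).
$4288.9: above both → same outcome either way.
Count: 3.

3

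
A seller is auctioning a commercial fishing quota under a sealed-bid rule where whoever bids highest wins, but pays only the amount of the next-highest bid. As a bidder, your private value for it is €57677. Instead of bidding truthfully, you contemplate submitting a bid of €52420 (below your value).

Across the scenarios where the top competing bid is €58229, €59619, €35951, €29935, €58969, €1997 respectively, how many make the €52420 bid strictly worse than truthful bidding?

0

The deviation hurts exactly when the highest competing bid lies strictly between €52420 and €57677 — underbidding then forfeits a profitable win.
€58229: above both → same outcome either way.
€59619: above both → same outcome either way.
€35951: below both → same outcome either way.
€29935: below both → same outcome either way.
€58969: above both → same outcome either way.
€1997: below both → same outcome either way.
Count: 0.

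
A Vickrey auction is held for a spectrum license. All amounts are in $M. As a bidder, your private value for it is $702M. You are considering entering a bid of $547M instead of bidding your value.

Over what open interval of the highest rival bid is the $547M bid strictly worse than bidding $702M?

If the competing bid is below $547M, both bids win at the same price — no difference.
If it is above $702M, both bids lose — no difference.
If it lies strictly between $547M and $702M, bidding your value wins at a price below your value (positive payoff) while bidding $547M loses (payoff 0).
So the deviation strictly hurts on the open interval ($547M, $702M).

($547M, $702M)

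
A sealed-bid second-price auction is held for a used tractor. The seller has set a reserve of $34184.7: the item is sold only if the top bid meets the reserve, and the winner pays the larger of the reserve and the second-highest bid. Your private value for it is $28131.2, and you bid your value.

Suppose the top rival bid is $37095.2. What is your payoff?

Your bid $28131.2 is below the highest competing bid $37095.2, so you lose. Payoff $0.

$0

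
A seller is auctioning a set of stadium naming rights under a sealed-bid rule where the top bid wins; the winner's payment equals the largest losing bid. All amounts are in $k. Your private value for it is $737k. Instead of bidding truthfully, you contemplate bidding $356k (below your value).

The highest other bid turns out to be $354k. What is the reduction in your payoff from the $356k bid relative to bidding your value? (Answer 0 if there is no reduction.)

Bidding your value $737k: you win (since $737k > $354k) and pay $354k. Payoff $383k.
Bidding $356k: you win and pay $354k. Payoff $737k − $354k = $383k.
Difference = $383k − $383k = $0k; both bids lead to the same outcome because the competing bid is below both your value and your alternative bid.

$0k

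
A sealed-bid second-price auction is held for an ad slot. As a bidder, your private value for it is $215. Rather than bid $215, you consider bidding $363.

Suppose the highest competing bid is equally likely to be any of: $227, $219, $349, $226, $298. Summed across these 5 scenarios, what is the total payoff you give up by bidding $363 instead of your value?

$244

The deviation costs you only when the competing bid falls strictly between $215 and $363; elsewhere both bids give the same outcome.
$227: truthful payoff $0, deviation payoff −$12 → loss $12.
$219: truthful payoff $0, deviation payoff −$4 → loss $4.
$349: truthful payoff $0, deviation payoff −$134 → loss $134.
$226: truthful payoff $0, deviation payoff −$11 → loss $11.
$298: truthful payoff $0, deviation payoff −$83 → loss $83.
Total loss = $12 + $4 + $134 + $11 + $83 = $244.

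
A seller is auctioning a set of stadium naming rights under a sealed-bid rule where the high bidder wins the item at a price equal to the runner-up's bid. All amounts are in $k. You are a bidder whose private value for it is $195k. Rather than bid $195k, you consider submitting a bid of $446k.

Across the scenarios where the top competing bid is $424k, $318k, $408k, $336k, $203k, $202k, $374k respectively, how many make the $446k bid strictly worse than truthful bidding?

The deviation hurts exactly when the highest competing bid lies strictly between $195k and $446k — overbidding then wins at a price above your value.
$424k: inside the interval → strictly worse (loss $229k).
$318k: inside the interval → strictly worse (loss $123k).
$408k: inside the interval → strictly worse (loss $213k).
$336k: inside the interval → strictly worse (loss $141k).
$203k: inside the interval → strictly worse (loss $8k).
$202k: inside the interval → strictly worse (loss $7k).
$374k: inside the interval → strictly worse (loss $179k).
Count: 7.

7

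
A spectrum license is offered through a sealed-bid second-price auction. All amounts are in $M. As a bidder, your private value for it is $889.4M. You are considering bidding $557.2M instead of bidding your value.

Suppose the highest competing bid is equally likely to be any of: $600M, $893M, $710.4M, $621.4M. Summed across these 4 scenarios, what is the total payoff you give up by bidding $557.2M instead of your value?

The deviation costs you only when the competing bid falls strictly between $557.2M and $889.4M; elsewhere both bids give the same outcome.
$600M: truthful payoff $289.4M, deviation payoff $0M → loss $289.4M.
$893M: outcomes coincide → loss $0M.
$710.4M: truthful payoff $179M, deviation payoff $0M → loss $179M.
$621.4M: truthful payoff $268M, deviation payoff $0M → loss $268M.
Total loss = $289.4M + $179M + $268M = $736.4M.

$736.4M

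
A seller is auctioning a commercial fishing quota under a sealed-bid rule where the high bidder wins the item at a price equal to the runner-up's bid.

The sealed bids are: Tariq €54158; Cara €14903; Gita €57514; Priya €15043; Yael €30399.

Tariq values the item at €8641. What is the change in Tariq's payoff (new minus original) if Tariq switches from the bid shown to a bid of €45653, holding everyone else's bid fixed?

€0

The highest bid among the other bidders is €57514; Tariq's bid doesn't change that.
Original bid €54158: Tariq is not highest (top rival bid is €57514); payoff €0.
Alternative bid €45653: Tariq is not highest (top rival bid is €57514); payoff €0.
Change in payoff = €0 − (€0) = €0.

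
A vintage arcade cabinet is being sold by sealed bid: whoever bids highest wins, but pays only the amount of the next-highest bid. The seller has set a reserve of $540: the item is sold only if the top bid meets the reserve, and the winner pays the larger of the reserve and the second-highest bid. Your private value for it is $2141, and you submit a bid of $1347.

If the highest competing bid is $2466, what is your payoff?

$0

Your bid $1347 is below the highest competing bid $2466, so you lose. Payoff $0.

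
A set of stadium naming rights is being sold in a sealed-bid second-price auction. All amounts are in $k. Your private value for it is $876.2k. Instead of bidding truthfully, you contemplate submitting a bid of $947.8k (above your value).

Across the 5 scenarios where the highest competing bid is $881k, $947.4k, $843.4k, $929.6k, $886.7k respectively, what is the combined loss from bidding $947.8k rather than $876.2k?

The deviation costs you only when the competing bid falls strictly between $876.2k and $947.8k; elsewhere both bids give the same outcome.
$881k: truthful payoff $0k, deviation payoff −$4.8k → loss $4.8k.
$947.4k: truthful payoff $0k, deviation payoff −$71.2k → loss $71.2k.
$843.4k: outcomes coincide → loss $0k.
$929.6k: truthful payoff $0k, deviation payoff −$53.4k → loss $53.4k.
$886.7k: truthful payoff $0k, deviation payoff −$10.5k → loss $10.5k.
Total loss = $4.8k + $71.2k + $53.4k + $10.5k = $139.9k.

$139.9k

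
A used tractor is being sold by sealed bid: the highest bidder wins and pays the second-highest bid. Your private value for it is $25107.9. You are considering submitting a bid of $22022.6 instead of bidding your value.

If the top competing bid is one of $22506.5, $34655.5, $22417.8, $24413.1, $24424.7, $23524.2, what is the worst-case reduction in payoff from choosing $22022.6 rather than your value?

$22506.5: truthful gives $2601.4, deviation gives $0 → loss $2601.4.
$34655.5: same outcome either way → loss $0.
$22417.8: truthful gives $2690.1, deviation gives $0 → loss $2690.1.
$24413.1: truthful gives $694.8, deviation gives $0 → loss $694.8.
$24424.7: truthful gives $683.2, deviation gives $0 → loss $683.2.
$23524.2: truthful gives $1583.7, deviation gives $0 → loss $1583.7.
Maximum loss: $2690.1.

$2690.1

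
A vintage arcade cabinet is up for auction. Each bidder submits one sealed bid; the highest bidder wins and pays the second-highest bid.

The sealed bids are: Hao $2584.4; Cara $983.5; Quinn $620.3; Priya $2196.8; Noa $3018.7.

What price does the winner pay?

$2584.4

Highest bid: Noa at $3018.7, so Noa wins.
Second-highest bid: Hao at $2584.4 — that is the price the winner pays.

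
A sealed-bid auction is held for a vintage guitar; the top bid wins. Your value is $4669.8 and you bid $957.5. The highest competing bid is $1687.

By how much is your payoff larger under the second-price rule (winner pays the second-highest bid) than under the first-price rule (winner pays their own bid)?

Your bid $957.5 is below $1687, so you lose under either rule.
Payoff is $0 in both cases; difference = $0.

$0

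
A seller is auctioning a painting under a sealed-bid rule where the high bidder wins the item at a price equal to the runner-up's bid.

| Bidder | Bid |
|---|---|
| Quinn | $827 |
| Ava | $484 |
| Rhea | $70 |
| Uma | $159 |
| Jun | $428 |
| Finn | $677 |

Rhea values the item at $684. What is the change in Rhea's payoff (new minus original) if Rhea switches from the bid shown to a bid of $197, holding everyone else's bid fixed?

The highest bid among the other bidders is $827; Rhea's bid doesn't change that.
Original bid $70: Rhea is not highest (top rival bid is $827); payoff $0.
Alternative bid $197: Rhea is not highest (top rival bid is $827); payoff $0.
Change in payoff = $0 − ($0) = $0.

$0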